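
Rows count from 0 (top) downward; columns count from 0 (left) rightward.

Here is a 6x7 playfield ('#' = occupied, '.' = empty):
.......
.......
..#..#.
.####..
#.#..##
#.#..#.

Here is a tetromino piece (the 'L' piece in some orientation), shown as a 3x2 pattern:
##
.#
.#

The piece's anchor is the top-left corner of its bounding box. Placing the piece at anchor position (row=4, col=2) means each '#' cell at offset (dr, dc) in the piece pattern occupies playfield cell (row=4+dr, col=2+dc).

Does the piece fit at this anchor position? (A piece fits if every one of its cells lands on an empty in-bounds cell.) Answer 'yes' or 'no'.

Answer: no

Derivation:
Check each piece cell at anchor (4, 2):
  offset (0,0) -> (4,2): occupied ('#') -> FAIL
  offset (0,1) -> (4,3): empty -> OK
  offset (1,1) -> (5,3): empty -> OK
  offset (2,1) -> (6,3): out of bounds -> FAIL
All cells valid: no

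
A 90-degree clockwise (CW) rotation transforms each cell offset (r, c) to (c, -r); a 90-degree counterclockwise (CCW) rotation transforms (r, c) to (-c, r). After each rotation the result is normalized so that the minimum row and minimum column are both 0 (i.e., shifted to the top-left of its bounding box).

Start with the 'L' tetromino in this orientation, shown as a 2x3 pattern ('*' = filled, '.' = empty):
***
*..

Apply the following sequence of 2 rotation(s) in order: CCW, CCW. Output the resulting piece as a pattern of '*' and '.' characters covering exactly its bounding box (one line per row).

Start:
***
*..
After rotation 1 (CCW):
*.
*.
**
After rotation 2 (CCW):
..*
***

Answer: ..*
***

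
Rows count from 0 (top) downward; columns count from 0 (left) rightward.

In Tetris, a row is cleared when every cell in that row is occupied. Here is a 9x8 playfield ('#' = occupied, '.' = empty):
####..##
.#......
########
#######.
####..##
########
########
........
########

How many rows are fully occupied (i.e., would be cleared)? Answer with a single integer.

Answer: 4

Derivation:
Check each row:
  row 0: 2 empty cells -> not full
  row 1: 7 empty cells -> not full
  row 2: 0 empty cells -> FULL (clear)
  row 3: 1 empty cell -> not full
  row 4: 2 empty cells -> not full
  row 5: 0 empty cells -> FULL (clear)
  row 6: 0 empty cells -> FULL (clear)
  row 7: 8 empty cells -> not full
  row 8: 0 empty cells -> FULL (clear)
Total rows cleared: 4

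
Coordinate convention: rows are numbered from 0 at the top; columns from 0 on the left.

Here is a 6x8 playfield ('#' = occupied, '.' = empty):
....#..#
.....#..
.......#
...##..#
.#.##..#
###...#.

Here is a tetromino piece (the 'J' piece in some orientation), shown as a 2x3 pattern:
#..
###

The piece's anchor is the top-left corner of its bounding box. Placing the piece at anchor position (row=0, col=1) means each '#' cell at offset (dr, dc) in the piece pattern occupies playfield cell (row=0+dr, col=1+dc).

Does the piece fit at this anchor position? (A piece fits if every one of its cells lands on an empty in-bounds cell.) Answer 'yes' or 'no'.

Answer: yes

Derivation:
Check each piece cell at anchor (0, 1):
  offset (0,0) -> (0,1): empty -> OK
  offset (1,0) -> (1,1): empty -> OK
  offset (1,1) -> (1,2): empty -> OK
  offset (1,2) -> (1,3): empty -> OK
All cells valid: yes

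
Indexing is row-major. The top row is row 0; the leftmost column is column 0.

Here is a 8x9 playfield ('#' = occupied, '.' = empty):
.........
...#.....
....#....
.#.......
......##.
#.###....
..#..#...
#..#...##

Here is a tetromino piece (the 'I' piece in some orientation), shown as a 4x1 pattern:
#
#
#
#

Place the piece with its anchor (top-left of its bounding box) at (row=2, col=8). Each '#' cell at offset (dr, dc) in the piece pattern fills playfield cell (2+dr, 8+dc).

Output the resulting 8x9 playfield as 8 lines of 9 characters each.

Fill (2+0,8+0) = (2,8)
Fill (2+1,8+0) = (3,8)
Fill (2+2,8+0) = (4,8)
Fill (2+3,8+0) = (5,8)

Answer: .........
...#.....
....#...#
.#......#
......###
#.###...#
..#..#...
#..#...##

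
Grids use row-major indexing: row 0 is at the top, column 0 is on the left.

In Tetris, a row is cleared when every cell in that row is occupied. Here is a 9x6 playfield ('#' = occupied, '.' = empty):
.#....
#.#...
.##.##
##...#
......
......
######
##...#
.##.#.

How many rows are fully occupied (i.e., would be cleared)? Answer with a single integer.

Answer: 1

Derivation:
Check each row:
  row 0: 5 empty cells -> not full
  row 1: 4 empty cells -> not full
  row 2: 2 empty cells -> not full
  row 3: 3 empty cells -> not full
  row 4: 6 empty cells -> not full
  row 5: 6 empty cells -> not full
  row 6: 0 empty cells -> FULL (clear)
  row 7: 3 empty cells -> not full
  row 8: 3 empty cells -> not full
Total rows cleared: 1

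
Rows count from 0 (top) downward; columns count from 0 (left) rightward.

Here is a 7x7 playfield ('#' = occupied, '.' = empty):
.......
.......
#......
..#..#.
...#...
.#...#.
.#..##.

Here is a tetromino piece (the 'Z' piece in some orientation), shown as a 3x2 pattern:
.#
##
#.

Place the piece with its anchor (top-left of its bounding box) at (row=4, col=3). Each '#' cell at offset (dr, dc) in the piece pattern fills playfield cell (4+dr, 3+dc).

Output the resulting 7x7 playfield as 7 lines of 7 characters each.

Fill (4+0,3+1) = (4,4)
Fill (4+1,3+0) = (5,3)
Fill (4+1,3+1) = (5,4)
Fill (4+2,3+0) = (6,3)

Answer: .......
.......
#......
..#..#.
...##..
.#.###.
.#.###.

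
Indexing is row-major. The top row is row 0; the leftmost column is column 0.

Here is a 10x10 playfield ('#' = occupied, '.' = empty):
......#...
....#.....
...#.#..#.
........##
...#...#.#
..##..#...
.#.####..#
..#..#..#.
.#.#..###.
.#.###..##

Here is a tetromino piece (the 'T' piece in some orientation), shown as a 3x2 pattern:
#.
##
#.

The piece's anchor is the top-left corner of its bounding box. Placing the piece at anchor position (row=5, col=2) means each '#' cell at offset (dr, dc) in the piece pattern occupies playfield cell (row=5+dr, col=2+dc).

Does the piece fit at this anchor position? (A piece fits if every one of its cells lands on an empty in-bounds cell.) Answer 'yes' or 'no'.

Check each piece cell at anchor (5, 2):
  offset (0,0) -> (5,2): occupied ('#') -> FAIL
  offset (1,0) -> (6,2): empty -> OK
  offset (1,1) -> (6,3): occupied ('#') -> FAIL
  offset (2,0) -> (7,2): occupied ('#') -> FAIL
All cells valid: no

Answer: no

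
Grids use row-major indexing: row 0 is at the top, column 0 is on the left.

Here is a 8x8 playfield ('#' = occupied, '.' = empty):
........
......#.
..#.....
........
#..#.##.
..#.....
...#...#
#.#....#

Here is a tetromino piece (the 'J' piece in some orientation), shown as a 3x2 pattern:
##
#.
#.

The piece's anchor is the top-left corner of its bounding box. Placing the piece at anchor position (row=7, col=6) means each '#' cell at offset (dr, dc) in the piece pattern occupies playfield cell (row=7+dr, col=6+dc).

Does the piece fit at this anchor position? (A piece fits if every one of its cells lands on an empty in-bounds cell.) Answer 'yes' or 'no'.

Answer: no

Derivation:
Check each piece cell at anchor (7, 6):
  offset (0,0) -> (7,6): empty -> OK
  offset (0,1) -> (7,7): occupied ('#') -> FAIL
  offset (1,0) -> (8,6): out of bounds -> FAIL
  offset (2,0) -> (9,6): out of bounds -> FAIL
All cells valid: no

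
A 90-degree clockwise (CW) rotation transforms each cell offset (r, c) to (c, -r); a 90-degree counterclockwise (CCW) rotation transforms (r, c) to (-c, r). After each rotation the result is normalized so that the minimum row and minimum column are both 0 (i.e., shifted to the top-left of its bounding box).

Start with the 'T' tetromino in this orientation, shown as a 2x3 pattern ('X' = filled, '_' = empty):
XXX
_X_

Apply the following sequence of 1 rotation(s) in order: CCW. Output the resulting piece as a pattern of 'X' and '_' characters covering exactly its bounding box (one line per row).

Start:
XXX
_X_
After rotation 1 (CCW):
X_
XX
X_

Answer: X_
XX
X_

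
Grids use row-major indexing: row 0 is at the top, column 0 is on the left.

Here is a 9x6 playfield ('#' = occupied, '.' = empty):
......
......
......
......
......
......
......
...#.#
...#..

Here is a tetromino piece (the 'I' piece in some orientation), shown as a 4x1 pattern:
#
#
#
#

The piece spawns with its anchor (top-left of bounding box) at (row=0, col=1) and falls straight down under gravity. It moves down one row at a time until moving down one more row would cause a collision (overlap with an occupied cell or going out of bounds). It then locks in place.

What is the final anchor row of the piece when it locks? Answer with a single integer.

Spawn at (row=0, col=1). Try each row:
  row 0: fits
  row 1: fits
  row 2: fits
  row 3: fits
  row 4: fits
  row 5: fits
  row 6: blocked -> lock at row 5

Answer: 5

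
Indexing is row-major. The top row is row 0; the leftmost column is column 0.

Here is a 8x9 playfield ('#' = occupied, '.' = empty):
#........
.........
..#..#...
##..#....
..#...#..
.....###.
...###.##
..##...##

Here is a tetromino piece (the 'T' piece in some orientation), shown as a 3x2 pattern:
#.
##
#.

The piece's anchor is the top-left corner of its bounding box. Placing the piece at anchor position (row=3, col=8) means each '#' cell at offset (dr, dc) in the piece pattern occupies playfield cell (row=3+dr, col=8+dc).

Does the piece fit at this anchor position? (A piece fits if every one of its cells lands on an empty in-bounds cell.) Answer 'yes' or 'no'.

Check each piece cell at anchor (3, 8):
  offset (0,0) -> (3,8): empty -> OK
  offset (1,0) -> (4,8): empty -> OK
  offset (1,1) -> (4,9): out of bounds -> FAIL
  offset (2,0) -> (5,8): empty -> OK
All cells valid: no

Answer: no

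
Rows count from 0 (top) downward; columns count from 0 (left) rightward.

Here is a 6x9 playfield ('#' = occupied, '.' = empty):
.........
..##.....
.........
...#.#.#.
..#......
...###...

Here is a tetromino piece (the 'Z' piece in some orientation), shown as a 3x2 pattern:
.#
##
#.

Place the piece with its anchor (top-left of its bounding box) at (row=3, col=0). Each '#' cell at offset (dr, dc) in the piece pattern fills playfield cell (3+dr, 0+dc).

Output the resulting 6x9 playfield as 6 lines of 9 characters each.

Fill (3+0,0+1) = (3,1)
Fill (3+1,0+0) = (4,0)
Fill (3+1,0+1) = (4,1)
Fill (3+2,0+0) = (5,0)

Answer: .........
..##.....
.........
.#.#.#.#.
###......
#..###...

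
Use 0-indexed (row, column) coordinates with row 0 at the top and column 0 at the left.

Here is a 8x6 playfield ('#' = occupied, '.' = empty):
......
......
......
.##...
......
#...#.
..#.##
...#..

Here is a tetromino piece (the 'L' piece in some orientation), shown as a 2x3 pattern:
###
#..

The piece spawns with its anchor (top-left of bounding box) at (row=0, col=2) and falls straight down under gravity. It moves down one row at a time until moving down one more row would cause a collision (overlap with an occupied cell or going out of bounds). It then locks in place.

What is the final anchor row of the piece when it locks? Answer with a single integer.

Spawn at (row=0, col=2). Try each row:
  row 0: fits
  row 1: fits
  row 2: blocked -> lock at row 1

Answer: 1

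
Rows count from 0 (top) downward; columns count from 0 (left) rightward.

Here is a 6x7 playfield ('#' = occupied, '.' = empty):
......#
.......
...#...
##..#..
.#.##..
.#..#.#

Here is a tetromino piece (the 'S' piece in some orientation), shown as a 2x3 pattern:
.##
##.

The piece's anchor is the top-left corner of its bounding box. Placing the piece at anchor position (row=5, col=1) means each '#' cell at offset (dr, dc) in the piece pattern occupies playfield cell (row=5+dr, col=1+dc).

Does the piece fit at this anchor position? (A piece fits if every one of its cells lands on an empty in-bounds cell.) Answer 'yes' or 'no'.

Answer: no

Derivation:
Check each piece cell at anchor (5, 1):
  offset (0,1) -> (5,2): empty -> OK
  offset (0,2) -> (5,3): empty -> OK
  offset (1,0) -> (6,1): out of bounds -> FAIL
  offset (1,1) -> (6,2): out of bounds -> FAIL
All cells valid: no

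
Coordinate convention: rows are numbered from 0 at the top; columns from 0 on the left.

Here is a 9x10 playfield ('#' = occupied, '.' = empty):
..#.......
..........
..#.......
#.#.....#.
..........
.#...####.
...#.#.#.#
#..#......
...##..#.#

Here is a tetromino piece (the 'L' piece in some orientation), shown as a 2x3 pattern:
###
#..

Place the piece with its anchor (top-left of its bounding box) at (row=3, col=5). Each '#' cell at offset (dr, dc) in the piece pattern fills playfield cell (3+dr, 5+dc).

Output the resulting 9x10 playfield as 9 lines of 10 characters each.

Answer: ..#.......
..........
..#.......
#.#..####.
.....#....
.#...####.
...#.#.#.#
#..#......
...##..#.#

Derivation:
Fill (3+0,5+0) = (3,5)
Fill (3+0,5+1) = (3,6)
Fill (3+0,5+2) = (3,7)
Fill (3+1,5+0) = (4,5)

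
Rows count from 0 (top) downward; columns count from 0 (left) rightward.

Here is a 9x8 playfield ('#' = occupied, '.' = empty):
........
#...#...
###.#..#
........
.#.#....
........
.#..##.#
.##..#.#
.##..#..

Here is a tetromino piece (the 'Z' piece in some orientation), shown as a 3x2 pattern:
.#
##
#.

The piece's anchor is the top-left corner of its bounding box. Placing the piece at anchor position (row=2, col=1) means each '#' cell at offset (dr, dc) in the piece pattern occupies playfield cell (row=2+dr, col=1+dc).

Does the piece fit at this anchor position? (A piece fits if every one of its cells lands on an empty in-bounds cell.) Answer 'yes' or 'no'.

Answer: no

Derivation:
Check each piece cell at anchor (2, 1):
  offset (0,1) -> (2,2): occupied ('#') -> FAIL
  offset (1,0) -> (3,1): empty -> OK
  offset (1,1) -> (3,2): empty -> OK
  offset (2,0) -> (4,1): occupied ('#') -> FAIL
All cells valid: no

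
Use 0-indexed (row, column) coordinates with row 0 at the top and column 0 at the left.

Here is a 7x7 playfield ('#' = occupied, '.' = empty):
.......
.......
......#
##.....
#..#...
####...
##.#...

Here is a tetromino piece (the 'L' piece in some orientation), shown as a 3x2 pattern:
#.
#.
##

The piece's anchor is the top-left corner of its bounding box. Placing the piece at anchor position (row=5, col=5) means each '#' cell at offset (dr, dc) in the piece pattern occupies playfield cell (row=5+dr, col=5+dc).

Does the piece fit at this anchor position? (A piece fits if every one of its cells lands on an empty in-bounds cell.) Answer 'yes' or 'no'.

Answer: no

Derivation:
Check each piece cell at anchor (5, 5):
  offset (0,0) -> (5,5): empty -> OK
  offset (1,0) -> (6,5): empty -> OK
  offset (2,0) -> (7,5): out of bounds -> FAIL
  offset (2,1) -> (7,6): out of bounds -> FAIL
All cells valid: no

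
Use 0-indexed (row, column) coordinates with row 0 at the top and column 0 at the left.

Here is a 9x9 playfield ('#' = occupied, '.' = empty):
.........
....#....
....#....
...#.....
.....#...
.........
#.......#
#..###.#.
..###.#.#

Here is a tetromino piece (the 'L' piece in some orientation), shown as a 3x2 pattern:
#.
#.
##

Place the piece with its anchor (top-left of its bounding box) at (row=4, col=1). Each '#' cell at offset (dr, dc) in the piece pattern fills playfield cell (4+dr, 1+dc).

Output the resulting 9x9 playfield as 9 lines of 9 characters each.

Answer: .........
....#....
....#....
...#.....
.#...#...
.#.......
###.....#
#..###.#.
..###.#.#

Derivation:
Fill (4+0,1+0) = (4,1)
Fill (4+1,1+0) = (5,1)
Fill (4+2,1+0) = (6,1)
Fill (4+2,1+1) = (6,2)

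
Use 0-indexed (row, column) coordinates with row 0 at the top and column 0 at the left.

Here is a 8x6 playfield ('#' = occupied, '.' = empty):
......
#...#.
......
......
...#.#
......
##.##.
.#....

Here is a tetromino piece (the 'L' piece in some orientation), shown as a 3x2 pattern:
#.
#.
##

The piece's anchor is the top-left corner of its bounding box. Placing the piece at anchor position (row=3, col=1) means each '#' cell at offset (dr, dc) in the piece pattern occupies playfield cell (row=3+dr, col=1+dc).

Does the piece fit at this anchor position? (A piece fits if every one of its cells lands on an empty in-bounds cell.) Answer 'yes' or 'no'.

Answer: yes

Derivation:
Check each piece cell at anchor (3, 1):
  offset (0,0) -> (3,1): empty -> OK
  offset (1,0) -> (4,1): empty -> OK
  offset (2,0) -> (5,1): empty -> OK
  offset (2,1) -> (5,2): empty -> OK
All cells valid: yes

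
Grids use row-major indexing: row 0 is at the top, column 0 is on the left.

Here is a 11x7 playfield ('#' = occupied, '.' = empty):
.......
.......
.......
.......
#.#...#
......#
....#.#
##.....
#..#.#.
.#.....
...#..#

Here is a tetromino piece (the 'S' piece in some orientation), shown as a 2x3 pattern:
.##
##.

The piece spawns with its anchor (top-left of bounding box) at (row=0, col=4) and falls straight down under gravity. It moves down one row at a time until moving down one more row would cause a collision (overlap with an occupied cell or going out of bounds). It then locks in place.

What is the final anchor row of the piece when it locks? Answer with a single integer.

Answer: 3

Derivation:
Spawn at (row=0, col=4). Try each row:
  row 0: fits
  row 1: fits
  row 2: fits
  row 3: fits
  row 4: blocked -> lock at row 3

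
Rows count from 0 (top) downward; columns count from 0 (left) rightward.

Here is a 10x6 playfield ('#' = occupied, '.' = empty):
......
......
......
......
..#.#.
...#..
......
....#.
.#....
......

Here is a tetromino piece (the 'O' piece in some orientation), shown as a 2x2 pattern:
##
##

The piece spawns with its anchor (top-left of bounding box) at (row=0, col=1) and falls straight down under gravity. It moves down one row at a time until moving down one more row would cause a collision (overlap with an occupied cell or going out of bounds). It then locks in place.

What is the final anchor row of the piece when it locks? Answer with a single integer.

Spawn at (row=0, col=1). Try each row:
  row 0: fits
  row 1: fits
  row 2: fits
  row 3: blocked -> lock at row 2

Answer: 2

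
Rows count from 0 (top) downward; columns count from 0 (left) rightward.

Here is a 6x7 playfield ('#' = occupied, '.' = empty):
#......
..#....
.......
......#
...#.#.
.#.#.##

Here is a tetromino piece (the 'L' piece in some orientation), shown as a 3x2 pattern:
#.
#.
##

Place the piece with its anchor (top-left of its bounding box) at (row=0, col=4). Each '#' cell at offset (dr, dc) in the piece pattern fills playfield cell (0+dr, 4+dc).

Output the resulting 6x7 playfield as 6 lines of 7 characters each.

Answer: #...#..
..#.#..
....##.
......#
...#.#.
.#.#.##

Derivation:
Fill (0+0,4+0) = (0,4)
Fill (0+1,4+0) = (1,4)
Fill (0+2,4+0) = (2,4)
Fill (0+2,4+1) = (2,5)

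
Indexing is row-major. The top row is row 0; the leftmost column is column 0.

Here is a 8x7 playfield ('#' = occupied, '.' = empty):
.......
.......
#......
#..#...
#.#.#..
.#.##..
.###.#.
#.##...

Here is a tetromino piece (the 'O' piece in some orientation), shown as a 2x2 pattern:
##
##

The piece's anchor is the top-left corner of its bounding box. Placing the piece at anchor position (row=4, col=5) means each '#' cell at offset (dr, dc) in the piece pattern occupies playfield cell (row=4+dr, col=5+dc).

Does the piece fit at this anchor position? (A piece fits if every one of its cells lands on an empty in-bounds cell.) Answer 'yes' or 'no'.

Answer: yes

Derivation:
Check each piece cell at anchor (4, 5):
  offset (0,0) -> (4,5): empty -> OK
  offset (0,1) -> (4,6): empty -> OK
  offset (1,0) -> (5,5): empty -> OK
  offset (1,1) -> (5,6): empty -> OK
All cells valid: yes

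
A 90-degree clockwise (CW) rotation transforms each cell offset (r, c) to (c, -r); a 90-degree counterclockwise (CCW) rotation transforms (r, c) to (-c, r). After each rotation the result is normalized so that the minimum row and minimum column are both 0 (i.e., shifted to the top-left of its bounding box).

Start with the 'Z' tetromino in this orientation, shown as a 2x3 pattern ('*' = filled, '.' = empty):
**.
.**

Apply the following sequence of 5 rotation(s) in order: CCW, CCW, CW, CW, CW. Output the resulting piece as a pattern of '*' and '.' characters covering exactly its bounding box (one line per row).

Start:
**.
.**
After rotation 1 (CCW):
.*
**
*.
After rotation 2 (CCW):
**.
.**
After rotation 3 (CW):
.*
**
*.
After rotation 4 (CW):
**.
.**
After rotation 5 (CW):
.*
**
*.

Answer: .*
**
*.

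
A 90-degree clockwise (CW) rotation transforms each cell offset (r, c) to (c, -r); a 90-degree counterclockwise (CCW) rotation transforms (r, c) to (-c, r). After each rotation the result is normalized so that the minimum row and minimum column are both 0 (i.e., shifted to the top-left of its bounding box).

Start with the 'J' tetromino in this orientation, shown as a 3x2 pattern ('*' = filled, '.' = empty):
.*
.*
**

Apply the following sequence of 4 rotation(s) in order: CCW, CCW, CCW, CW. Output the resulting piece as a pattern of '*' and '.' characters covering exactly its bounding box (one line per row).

Start:
.*
.*
**
After rotation 1 (CCW):
***
..*
After rotation 2 (CCW):
**
*.
*.
After rotation 3 (CCW):
*..
***
After rotation 4 (CW):
**
*.
*.

Answer: **
*.
*.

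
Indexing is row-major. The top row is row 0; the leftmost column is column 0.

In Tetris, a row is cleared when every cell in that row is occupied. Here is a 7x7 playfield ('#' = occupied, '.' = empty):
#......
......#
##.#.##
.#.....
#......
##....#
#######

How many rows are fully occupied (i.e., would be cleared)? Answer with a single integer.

Check each row:
  row 0: 6 empty cells -> not full
  row 1: 6 empty cells -> not full
  row 2: 2 empty cells -> not full
  row 3: 6 empty cells -> not full
  row 4: 6 empty cells -> not full
  row 5: 4 empty cells -> not full
  row 6: 0 empty cells -> FULL (clear)
Total rows cleared: 1

Answer: 1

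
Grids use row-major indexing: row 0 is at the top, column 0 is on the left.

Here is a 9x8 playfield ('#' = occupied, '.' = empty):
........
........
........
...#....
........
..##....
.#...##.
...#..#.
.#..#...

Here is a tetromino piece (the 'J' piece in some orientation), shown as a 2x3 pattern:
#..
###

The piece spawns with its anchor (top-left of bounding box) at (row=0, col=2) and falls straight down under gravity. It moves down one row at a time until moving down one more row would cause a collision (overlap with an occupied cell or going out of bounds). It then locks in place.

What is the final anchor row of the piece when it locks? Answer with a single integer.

Spawn at (row=0, col=2). Try each row:
  row 0: fits
  row 1: fits
  row 2: blocked -> lock at row 1

Answer: 1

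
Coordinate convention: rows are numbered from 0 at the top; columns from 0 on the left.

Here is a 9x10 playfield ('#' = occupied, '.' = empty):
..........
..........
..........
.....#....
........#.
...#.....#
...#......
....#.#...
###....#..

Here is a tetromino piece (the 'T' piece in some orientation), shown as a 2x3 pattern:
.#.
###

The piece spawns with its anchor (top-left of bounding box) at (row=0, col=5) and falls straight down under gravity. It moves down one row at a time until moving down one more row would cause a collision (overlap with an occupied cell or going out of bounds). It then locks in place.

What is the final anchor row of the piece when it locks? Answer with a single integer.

Spawn at (row=0, col=5). Try each row:
  row 0: fits
  row 1: fits
  row 2: blocked -> lock at row 1

Answer: 1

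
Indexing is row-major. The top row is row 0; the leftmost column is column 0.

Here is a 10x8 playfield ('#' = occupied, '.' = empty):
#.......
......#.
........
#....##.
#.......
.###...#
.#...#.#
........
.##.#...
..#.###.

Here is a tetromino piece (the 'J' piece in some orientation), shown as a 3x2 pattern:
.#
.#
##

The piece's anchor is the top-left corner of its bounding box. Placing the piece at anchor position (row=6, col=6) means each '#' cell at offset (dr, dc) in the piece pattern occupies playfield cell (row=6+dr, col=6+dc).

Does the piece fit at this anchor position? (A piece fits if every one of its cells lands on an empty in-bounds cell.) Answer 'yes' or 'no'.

Check each piece cell at anchor (6, 6):
  offset (0,1) -> (6,7): occupied ('#') -> FAIL
  offset (1,1) -> (7,7): empty -> OK
  offset (2,0) -> (8,6): empty -> OK
  offset (2,1) -> (8,7): empty -> OK
All cells valid: no

Answer: no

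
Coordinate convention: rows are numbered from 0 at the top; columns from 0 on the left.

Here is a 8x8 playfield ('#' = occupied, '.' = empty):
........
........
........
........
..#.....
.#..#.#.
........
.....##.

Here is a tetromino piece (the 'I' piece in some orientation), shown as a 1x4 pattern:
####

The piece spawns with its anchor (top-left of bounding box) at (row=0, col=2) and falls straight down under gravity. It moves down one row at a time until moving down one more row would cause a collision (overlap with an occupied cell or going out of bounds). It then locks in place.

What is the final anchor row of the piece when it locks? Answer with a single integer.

Answer: 3

Derivation:
Spawn at (row=0, col=2). Try each row:
  row 0: fits
  row 1: fits
  row 2: fits
  row 3: fits
  row 4: blocked -> lock at row 3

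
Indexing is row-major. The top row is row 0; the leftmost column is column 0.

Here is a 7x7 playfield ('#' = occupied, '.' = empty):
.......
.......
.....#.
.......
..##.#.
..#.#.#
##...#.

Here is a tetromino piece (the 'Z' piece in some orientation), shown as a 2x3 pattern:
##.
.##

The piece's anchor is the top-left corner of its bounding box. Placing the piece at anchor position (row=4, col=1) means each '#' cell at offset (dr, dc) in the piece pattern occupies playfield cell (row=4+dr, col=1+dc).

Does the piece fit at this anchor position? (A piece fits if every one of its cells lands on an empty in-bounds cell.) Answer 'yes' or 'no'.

Check each piece cell at anchor (4, 1):
  offset (0,0) -> (4,1): empty -> OK
  offset (0,1) -> (4,2): occupied ('#') -> FAIL
  offset (1,1) -> (5,2): occupied ('#') -> FAIL
  offset (1,2) -> (5,3): empty -> OK
All cells valid: no

Answer: no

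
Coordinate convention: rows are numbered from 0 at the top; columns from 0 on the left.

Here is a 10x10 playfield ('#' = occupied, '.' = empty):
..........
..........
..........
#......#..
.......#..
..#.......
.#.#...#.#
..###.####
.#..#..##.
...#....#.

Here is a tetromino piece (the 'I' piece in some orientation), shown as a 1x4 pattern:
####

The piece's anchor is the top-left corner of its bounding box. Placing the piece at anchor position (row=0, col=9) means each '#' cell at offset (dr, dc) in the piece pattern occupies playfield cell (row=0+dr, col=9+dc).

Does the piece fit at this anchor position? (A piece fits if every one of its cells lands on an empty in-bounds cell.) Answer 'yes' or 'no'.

Check each piece cell at anchor (0, 9):
  offset (0,0) -> (0,9): empty -> OK
  offset (0,1) -> (0,10): out of bounds -> FAIL
  offset (0,2) -> (0,11): out of bounds -> FAIL
  offset (0,3) -> (0,12): out of bounds -> FAIL
All cells valid: no

Answer: no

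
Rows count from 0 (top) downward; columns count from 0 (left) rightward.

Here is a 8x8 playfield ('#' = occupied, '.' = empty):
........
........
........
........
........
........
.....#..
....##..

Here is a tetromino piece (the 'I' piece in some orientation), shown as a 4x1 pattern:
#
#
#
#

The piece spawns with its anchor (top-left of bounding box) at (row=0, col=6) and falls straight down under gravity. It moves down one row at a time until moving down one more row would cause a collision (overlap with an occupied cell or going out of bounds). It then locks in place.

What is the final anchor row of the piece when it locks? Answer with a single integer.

Spawn at (row=0, col=6). Try each row:
  row 0: fits
  row 1: fits
  row 2: fits
  row 3: fits
  row 4: fits
  row 5: blocked -> lock at row 4

Answer: 4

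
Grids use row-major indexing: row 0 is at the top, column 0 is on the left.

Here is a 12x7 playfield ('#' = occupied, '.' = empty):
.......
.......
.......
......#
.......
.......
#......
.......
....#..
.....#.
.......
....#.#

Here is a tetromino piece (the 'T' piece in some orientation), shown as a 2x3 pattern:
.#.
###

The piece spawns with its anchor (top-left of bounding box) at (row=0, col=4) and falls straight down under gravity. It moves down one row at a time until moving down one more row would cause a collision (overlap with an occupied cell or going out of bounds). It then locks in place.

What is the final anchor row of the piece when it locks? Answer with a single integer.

Spawn at (row=0, col=4). Try each row:
  row 0: fits
  row 1: fits
  row 2: blocked -> lock at row 1

Answer: 1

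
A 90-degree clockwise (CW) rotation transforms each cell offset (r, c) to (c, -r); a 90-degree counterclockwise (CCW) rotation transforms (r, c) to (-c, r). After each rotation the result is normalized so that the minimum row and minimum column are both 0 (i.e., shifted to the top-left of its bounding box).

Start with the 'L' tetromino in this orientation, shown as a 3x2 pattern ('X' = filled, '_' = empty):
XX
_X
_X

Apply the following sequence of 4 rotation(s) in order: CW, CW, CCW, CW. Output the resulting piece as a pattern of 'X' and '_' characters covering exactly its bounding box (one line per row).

Answer: X_
X_
XX

Derivation:
Start:
XX
_X
_X
After rotation 1 (CW):
__X
XXX
After rotation 2 (CW):
X_
X_
XX
After rotation 3 (CCW):
__X
XXX
After rotation 4 (CW):
X_
X_
XX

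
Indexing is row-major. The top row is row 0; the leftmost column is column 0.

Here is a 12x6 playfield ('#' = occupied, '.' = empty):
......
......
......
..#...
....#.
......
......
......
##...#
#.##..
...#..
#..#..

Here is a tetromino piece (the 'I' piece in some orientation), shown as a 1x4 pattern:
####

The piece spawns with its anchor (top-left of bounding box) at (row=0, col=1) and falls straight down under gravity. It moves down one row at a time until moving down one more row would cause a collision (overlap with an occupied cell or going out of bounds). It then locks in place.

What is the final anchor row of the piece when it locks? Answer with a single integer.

Answer: 2

Derivation:
Spawn at (row=0, col=1). Try each row:
  row 0: fits
  row 1: fits
  row 2: fits
  row 3: blocked -> lock at row 2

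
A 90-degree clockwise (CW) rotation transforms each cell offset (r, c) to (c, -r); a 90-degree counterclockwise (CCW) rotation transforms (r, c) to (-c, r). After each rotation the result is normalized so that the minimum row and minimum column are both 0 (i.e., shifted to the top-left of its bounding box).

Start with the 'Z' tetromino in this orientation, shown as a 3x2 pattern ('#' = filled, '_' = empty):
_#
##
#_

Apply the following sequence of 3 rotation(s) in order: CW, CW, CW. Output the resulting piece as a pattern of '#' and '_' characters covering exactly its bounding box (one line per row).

Start:
_#
##
#_
After rotation 1 (CW):
##_
_##
After rotation 2 (CW):
_#
##
#_
After rotation 3 (CW):
##_
_##

Answer: ##_
_##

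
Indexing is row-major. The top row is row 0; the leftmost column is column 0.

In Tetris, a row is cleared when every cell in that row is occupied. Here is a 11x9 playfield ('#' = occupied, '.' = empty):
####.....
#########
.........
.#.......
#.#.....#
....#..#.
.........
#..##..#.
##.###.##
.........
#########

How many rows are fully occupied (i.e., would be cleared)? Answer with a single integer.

Answer: 2

Derivation:
Check each row:
  row 0: 5 empty cells -> not full
  row 1: 0 empty cells -> FULL (clear)
  row 2: 9 empty cells -> not full
  row 3: 8 empty cells -> not full
  row 4: 6 empty cells -> not full
  row 5: 7 empty cells -> not full
  row 6: 9 empty cells -> not full
  row 7: 5 empty cells -> not full
  row 8: 2 empty cells -> not full
  row 9: 9 empty cells -> not full
  row 10: 0 empty cells -> FULL (clear)
Total rows cleared: 2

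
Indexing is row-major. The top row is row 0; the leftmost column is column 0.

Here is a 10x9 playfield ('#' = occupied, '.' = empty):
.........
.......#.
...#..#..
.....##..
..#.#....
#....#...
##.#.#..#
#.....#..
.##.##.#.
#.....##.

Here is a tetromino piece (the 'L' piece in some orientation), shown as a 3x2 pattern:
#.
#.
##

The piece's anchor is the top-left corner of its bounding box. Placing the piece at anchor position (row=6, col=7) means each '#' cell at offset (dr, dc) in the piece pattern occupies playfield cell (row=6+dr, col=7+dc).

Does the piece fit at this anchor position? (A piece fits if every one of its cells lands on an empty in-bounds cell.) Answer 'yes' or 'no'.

Answer: no

Derivation:
Check each piece cell at anchor (6, 7):
  offset (0,0) -> (6,7): empty -> OK
  offset (1,0) -> (7,7): empty -> OK
  offset (2,0) -> (8,7): occupied ('#') -> FAIL
  offset (2,1) -> (8,8): empty -> OK
All cells valid: no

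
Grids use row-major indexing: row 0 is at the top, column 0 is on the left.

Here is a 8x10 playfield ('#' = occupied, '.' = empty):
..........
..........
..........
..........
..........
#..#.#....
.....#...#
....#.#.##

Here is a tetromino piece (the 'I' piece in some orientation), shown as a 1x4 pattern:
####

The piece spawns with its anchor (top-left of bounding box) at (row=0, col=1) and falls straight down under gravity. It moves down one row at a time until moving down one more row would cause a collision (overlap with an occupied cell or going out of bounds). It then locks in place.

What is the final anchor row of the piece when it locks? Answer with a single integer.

Answer: 4

Derivation:
Spawn at (row=0, col=1). Try each row:
  row 0: fits
  row 1: fits
  row 2: fits
  row 3: fits
  row 4: fits
  row 5: blocked -> lock at row 4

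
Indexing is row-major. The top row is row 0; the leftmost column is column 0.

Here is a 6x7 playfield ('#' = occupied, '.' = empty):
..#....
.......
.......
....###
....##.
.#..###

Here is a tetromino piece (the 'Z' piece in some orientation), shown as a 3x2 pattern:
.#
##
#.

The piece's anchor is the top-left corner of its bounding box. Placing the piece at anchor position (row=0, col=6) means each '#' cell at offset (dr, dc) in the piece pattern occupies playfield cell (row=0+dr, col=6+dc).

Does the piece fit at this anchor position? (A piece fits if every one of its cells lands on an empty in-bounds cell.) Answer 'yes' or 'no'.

Check each piece cell at anchor (0, 6):
  offset (0,1) -> (0,7): out of bounds -> FAIL
  offset (1,0) -> (1,6): empty -> OK
  offset (1,1) -> (1,7): out of bounds -> FAIL
  offset (2,0) -> (2,6): empty -> OK
All cells valid: no

Answer: no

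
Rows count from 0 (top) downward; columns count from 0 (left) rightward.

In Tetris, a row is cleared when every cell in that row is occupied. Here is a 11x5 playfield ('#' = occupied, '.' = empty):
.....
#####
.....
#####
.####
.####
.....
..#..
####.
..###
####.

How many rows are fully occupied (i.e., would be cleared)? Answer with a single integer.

Check each row:
  row 0: 5 empty cells -> not full
  row 1: 0 empty cells -> FULL (clear)
  row 2: 5 empty cells -> not full
  row 3: 0 empty cells -> FULL (clear)
  row 4: 1 empty cell -> not full
  row 5: 1 empty cell -> not full
  row 6: 5 empty cells -> not full
  row 7: 4 empty cells -> not full
  row 8: 1 empty cell -> not full
  row 9: 2 empty cells -> not full
  row 10: 1 empty cell -> not full
Total rows cleared: 2

Answer: 2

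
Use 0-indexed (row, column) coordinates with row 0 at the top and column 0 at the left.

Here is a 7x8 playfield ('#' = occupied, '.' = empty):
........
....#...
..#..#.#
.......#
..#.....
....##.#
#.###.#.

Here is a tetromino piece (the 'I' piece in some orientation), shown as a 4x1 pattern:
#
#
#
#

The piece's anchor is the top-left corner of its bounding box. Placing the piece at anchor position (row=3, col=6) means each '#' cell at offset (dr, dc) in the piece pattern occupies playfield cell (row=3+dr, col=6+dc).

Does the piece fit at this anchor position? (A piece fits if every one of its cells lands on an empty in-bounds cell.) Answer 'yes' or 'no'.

Check each piece cell at anchor (3, 6):
  offset (0,0) -> (3,6): empty -> OK
  offset (1,0) -> (4,6): empty -> OK
  offset (2,0) -> (5,6): empty -> OK
  offset (3,0) -> (6,6): occupied ('#') -> FAIL
All cells valid: no

Answer: no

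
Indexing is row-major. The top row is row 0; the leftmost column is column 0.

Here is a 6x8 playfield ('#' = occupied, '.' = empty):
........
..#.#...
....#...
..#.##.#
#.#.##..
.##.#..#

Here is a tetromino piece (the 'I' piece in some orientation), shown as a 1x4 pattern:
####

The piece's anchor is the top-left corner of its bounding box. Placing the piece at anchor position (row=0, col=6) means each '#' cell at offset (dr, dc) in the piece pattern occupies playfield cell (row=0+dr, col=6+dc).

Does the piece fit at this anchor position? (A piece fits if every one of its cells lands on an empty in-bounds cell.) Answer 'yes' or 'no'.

Check each piece cell at anchor (0, 6):
  offset (0,0) -> (0,6): empty -> OK
  offset (0,1) -> (0,7): empty -> OK
  offset (0,2) -> (0,8): out of bounds -> FAIL
  offset (0,3) -> (0,9): out of bounds -> FAIL
All cells valid: no

Answer: no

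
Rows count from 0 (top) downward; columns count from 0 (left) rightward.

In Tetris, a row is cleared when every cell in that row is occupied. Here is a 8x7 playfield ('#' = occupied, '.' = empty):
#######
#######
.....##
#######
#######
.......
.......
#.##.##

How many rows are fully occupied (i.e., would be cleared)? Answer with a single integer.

Answer: 4

Derivation:
Check each row:
  row 0: 0 empty cells -> FULL (clear)
  row 1: 0 empty cells -> FULL (clear)
  row 2: 5 empty cells -> not full
  row 3: 0 empty cells -> FULL (clear)
  row 4: 0 empty cells -> FULL (clear)
  row 5: 7 empty cells -> not full
  row 6: 7 empty cells -> not full
  row 7: 2 empty cells -> not full
Total rows cleared: 4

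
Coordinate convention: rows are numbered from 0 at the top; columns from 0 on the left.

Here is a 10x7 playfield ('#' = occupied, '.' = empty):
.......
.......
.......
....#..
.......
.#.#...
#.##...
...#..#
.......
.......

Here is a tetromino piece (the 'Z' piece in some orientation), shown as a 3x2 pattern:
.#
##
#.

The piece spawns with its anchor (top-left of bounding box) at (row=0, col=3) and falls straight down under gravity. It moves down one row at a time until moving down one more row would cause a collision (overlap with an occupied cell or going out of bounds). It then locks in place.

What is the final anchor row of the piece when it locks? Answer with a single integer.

Answer: 1

Derivation:
Spawn at (row=0, col=3). Try each row:
  row 0: fits
  row 1: fits
  row 2: blocked -> lock at row 1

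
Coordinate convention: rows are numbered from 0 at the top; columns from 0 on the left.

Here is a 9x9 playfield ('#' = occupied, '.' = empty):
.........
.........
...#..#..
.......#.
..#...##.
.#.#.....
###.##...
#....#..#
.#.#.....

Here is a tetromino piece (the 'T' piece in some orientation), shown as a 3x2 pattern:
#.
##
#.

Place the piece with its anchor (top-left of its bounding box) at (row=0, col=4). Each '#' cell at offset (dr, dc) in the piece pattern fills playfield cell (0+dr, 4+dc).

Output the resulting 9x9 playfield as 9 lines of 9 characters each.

Fill (0+0,4+0) = (0,4)
Fill (0+1,4+0) = (1,4)
Fill (0+1,4+1) = (1,5)
Fill (0+2,4+0) = (2,4)

Answer: ....#....
....##...
...##.#..
.......#.
..#...##.
.#.#.....
###.##...
#....#..#
.#.#.....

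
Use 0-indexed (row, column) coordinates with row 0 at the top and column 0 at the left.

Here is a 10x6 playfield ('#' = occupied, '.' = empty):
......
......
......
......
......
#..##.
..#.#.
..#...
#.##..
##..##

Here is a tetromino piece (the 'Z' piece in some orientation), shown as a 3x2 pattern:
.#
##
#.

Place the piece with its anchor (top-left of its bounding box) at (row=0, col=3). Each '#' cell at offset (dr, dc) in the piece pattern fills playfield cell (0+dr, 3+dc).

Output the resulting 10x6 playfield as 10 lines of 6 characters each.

Fill (0+0,3+1) = (0,4)
Fill (0+1,3+0) = (1,3)
Fill (0+1,3+1) = (1,4)
Fill (0+2,3+0) = (2,3)

Answer: ....#.
...##.
...#..
......
......
#..##.
..#.#.
..#...
#.##..
##..##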